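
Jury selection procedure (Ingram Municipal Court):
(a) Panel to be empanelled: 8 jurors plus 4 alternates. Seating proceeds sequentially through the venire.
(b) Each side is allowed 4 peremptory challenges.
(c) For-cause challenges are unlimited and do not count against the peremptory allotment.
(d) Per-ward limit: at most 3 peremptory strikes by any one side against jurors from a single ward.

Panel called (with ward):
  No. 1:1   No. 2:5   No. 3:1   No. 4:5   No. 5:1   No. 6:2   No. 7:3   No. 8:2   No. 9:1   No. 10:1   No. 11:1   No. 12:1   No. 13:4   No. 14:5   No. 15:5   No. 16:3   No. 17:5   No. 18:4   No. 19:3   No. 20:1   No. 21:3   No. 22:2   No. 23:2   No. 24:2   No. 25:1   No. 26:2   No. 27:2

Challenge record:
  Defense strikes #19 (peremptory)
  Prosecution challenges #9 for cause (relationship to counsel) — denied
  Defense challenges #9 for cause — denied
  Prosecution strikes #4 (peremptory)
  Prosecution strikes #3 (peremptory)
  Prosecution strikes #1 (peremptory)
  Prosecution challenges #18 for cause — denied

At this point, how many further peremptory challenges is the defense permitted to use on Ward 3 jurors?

Defense peremptories so far: #19 — 1 of 4 used, 3 left overall.
Against Ward 3: #19 — 1 used; per-ward cap 3 leaves 2.
Binding limit: min(3, 2) = 2.

2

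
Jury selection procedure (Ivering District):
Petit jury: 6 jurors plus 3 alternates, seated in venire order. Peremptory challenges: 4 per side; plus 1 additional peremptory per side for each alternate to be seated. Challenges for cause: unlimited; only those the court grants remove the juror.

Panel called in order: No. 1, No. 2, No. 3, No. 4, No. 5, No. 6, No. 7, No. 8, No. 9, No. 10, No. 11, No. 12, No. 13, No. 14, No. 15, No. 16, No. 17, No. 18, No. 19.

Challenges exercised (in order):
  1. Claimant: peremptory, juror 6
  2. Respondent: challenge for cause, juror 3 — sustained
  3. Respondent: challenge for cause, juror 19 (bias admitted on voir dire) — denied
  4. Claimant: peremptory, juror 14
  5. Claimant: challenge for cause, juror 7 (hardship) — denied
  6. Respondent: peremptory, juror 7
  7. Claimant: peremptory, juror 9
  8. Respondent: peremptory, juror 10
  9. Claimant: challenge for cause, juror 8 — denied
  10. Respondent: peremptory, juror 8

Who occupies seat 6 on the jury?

Removed: #3, #6, #7, #8, #9, #10, #14. (#19 stays — for-cause denied.)
Seating in order: seats 1–6 → #1, #2, #4, #5, #11, #12; alternates → #13, #15, #16.
So seat 6 is #12.

12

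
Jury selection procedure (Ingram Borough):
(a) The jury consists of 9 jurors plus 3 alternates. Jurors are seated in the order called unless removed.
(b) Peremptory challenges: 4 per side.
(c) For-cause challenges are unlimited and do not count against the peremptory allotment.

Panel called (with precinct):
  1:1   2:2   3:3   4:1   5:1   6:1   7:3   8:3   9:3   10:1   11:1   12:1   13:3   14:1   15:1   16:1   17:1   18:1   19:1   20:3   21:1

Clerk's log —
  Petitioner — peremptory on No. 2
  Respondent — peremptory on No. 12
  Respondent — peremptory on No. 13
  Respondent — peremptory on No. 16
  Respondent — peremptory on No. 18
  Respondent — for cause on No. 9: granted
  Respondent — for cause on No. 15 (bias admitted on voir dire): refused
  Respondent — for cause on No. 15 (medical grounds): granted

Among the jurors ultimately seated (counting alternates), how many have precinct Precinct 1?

9

Removed: #2, #9, #12, #13, #15, #16, #18.
Seated (12 incl. alternates): #1, #3, #4, #5, #6, #7, #8, #10, #11, #14, #17, #19.
Of those, in Precinct 1: #1, #4, #5, #6, #10, #11, #14, #17, #19 → 9.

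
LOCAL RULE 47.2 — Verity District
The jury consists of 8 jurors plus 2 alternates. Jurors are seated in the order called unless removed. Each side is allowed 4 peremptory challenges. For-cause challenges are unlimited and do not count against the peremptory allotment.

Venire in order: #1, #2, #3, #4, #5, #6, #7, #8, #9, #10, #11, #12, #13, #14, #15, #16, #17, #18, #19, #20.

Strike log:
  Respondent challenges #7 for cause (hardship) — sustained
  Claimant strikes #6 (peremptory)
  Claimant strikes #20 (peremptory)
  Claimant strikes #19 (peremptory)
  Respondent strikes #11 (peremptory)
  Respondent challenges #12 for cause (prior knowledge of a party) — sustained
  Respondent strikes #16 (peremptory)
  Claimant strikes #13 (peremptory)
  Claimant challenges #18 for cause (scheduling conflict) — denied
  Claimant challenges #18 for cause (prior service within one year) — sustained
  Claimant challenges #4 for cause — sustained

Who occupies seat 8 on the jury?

14

Removed: #4, #6, #7, #11, #12, #13, #16, #18, #19, #20.
Seating in order: seats 1–8 → #1, #2, #3, #5, #8, #9, #10, #14; alternates → #15, #17.
So seat 8 is #14.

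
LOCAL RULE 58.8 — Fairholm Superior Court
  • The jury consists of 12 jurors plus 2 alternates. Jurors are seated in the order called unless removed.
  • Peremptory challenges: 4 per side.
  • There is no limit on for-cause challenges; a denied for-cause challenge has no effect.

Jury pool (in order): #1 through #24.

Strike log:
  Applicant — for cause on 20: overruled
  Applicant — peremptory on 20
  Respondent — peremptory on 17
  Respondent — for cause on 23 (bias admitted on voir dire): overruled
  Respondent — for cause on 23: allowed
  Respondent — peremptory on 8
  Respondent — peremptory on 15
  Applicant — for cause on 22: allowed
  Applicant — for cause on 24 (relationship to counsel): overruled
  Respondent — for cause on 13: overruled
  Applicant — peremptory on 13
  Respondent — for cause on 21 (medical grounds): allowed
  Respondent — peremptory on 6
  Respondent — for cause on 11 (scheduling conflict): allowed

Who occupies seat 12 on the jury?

18

Removed: #6, #8, #11, #13, #15, #17, #20, #21, #22, #23. (#24 stays — for-cause denied.)
Seating in order: seats 1–12 → #1, #2, #3, #4, #5, #7, #9, #10, #12, #14, #16, #18; alternates → #19, #24.
So seat 12 is #18.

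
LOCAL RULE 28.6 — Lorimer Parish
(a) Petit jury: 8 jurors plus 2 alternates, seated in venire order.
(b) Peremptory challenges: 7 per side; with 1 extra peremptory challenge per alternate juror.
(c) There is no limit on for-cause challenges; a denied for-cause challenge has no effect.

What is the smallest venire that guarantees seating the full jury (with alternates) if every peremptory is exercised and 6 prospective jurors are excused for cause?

Seats to fill: 8 + 2 alternates = 10.
Peremptories: 7 + 1×2 = 9 per side × 2 sides = 18.
For-cause removals: 6.
Minimum venire: 10 + 18 + 6 = 34.

34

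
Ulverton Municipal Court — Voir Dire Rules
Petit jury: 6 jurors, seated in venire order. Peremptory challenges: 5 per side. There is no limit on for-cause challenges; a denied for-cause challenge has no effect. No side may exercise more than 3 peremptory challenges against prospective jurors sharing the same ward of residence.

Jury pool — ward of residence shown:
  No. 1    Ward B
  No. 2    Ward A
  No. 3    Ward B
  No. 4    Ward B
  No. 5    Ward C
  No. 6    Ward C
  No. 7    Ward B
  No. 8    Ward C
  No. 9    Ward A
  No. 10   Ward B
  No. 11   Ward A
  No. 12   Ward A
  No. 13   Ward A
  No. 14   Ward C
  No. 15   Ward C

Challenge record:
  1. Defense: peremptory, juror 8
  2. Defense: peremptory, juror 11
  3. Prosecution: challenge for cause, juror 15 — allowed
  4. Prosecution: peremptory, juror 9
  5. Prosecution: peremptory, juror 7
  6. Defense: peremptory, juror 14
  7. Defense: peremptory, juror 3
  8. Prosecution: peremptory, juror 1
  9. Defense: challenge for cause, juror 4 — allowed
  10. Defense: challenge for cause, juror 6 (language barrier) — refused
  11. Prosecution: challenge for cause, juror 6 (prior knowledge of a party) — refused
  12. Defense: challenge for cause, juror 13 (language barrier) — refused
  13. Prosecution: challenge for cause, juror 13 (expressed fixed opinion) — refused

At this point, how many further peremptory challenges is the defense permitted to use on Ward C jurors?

Defense peremptories so far: #8, #11, #14, #3 — 4 of 5 used, 1 left overall.
Against Ward C: #8, #14 — 2 used; per-ward cap 3 leaves 1.
Binding limit: min(1, 1) = 1.

1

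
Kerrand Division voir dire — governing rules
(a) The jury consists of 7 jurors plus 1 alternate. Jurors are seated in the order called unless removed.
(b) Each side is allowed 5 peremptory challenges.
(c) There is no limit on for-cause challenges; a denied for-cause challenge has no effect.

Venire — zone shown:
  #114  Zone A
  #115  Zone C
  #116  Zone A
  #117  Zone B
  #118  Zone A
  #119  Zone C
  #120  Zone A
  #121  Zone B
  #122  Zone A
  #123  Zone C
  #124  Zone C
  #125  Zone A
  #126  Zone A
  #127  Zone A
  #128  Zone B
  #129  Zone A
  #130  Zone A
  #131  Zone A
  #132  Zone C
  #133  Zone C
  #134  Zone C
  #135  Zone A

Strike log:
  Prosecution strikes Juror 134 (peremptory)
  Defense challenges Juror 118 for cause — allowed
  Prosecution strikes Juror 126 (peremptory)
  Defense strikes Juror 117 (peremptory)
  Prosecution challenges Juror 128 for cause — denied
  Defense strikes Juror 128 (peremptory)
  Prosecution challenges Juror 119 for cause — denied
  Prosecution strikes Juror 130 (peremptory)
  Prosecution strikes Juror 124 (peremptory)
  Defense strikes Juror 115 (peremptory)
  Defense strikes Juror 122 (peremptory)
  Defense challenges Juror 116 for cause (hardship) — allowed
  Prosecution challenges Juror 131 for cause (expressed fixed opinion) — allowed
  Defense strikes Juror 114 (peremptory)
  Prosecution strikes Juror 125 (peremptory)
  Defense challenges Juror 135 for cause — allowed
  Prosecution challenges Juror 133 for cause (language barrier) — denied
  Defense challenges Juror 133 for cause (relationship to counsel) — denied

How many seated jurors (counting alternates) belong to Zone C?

Removed: #114, #115, #116, #117, #118, #122, #124, #125, #126, #128, #130, #131, #134, #135.
Seated (8 incl. alternates): #119, #120, #121, #123, #127, #129, #132, #133.
Of those, in Zone C: #119, #123, #132, #133 → 4.

4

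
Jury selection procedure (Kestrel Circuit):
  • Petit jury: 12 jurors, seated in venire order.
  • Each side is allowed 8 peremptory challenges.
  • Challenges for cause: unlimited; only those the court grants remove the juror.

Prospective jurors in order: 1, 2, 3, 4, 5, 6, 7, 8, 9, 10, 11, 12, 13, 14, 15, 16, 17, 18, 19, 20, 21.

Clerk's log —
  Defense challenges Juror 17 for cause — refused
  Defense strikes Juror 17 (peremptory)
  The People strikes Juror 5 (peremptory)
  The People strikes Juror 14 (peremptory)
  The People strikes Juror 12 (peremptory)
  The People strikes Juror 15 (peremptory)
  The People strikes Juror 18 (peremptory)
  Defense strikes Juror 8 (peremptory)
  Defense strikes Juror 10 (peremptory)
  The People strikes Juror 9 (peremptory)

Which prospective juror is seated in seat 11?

Removed: #5, #8, #9, #10, #12, #14, #15, #17, #18.
Seating in order: seats 1–12 → #1, #2, #3, #4, #6, #7, #11, #13, #16, #19, #20, #21.
So seat 11 is #20.

20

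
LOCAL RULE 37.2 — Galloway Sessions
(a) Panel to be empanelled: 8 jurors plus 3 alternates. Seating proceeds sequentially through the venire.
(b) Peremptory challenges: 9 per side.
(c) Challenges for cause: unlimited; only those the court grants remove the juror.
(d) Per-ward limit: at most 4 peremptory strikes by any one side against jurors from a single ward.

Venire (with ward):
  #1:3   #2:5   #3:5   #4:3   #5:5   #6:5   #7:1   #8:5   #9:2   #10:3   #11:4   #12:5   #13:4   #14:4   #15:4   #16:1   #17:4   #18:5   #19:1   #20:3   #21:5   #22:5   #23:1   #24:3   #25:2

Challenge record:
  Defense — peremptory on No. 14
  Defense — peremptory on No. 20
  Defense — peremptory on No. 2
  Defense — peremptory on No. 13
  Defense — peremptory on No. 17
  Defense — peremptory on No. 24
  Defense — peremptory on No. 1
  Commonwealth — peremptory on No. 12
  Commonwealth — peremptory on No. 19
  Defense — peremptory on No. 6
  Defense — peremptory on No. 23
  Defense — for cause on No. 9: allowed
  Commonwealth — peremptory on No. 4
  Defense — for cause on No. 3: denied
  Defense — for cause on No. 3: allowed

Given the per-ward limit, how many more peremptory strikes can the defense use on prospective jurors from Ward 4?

Defense peremptories so far: #14, #20, #2, #13, #17, #24, #1, #6, #23 — 9 of 9 used, 0 left overall.
Against Ward 4: #14, #13, #17 — 3 used; per-ward cap 4 leaves 1.
Binding limit: min(0, 1) = 0.

0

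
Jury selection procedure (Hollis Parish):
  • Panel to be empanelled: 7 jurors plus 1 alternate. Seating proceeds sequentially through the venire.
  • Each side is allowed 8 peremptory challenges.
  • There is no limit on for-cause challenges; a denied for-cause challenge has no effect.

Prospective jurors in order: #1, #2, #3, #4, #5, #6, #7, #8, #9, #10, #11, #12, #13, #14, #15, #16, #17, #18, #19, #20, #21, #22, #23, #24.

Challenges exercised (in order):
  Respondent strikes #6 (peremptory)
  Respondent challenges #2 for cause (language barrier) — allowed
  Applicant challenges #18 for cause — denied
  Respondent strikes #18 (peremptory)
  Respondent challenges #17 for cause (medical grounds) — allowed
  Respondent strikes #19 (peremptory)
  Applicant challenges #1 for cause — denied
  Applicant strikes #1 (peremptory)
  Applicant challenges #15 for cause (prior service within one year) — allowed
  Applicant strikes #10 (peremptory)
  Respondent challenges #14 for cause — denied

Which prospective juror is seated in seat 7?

Removed: #1, #2, #6, #10, #15, #17, #18, #19. (#14 stays — for-cause denied.)
Filling seats in venire order through position 7: #3, #4, #5, #7, #8, #9, #11.
So seat 7 is #11.

11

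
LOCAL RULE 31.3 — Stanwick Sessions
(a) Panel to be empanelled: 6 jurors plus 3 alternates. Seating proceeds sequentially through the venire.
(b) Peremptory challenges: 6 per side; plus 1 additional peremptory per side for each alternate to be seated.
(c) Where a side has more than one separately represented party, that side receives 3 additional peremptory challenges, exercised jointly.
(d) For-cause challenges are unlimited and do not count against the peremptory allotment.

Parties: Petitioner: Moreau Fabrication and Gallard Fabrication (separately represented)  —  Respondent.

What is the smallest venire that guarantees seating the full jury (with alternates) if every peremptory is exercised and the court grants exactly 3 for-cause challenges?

33

Seats to fill: 6 + 3 alternates = 9.
Peremptories — Petitioner: 6 + 1×3 + 3 = 12; Respondent: 6 + 1×3 = 9; total 21.
For-cause removals: 3.
Minimum venire: 9 + 21 + 3 = 33.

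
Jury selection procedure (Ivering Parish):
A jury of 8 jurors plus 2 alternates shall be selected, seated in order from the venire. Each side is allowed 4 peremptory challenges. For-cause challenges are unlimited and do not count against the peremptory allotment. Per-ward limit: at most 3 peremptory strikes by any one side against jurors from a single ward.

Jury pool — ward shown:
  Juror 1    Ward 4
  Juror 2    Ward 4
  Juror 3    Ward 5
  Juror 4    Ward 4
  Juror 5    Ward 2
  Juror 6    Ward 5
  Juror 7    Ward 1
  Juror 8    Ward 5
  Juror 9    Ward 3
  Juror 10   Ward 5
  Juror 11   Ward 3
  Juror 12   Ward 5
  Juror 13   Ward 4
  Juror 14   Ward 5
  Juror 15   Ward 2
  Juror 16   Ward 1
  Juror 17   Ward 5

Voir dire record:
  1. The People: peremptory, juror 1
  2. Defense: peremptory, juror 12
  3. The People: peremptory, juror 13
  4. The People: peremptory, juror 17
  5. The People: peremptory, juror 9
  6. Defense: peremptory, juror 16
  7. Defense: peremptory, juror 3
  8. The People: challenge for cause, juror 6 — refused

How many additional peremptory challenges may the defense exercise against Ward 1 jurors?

1

Defense peremptories so far: #12, #16, #3 — 3 of 4 used, 1 left overall.
Against Ward 1: #16 — 1 used; per-ward cap 3 leaves 2.
Binding limit: min(1, 2) = 1.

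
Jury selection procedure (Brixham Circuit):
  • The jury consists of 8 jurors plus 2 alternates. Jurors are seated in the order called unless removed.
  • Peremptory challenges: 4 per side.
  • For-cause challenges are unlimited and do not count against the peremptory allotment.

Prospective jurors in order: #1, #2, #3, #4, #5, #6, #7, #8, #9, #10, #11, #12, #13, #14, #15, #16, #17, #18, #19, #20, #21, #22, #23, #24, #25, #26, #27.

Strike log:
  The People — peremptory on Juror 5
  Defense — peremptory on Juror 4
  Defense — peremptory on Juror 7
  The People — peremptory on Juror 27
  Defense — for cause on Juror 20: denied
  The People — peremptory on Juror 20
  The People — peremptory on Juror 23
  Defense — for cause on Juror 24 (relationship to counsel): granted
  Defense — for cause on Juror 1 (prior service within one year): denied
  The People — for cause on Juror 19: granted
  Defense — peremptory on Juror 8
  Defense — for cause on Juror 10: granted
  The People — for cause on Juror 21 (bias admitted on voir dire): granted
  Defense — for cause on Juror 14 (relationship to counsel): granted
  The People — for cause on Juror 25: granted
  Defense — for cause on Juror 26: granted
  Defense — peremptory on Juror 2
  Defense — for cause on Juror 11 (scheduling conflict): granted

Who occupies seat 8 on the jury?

16

Removed: #2, #4, #5, #7, #8, #10, #11, #14, #19, #20, #21, #23, #24, #25, #26, #27. (#1 stays — for-cause denied.)
Seating in order: seats 1–8 → #1, #3, #6, #9, #12, #13, #15, #16; alternates → #17, #18.
So seat 8 is #16.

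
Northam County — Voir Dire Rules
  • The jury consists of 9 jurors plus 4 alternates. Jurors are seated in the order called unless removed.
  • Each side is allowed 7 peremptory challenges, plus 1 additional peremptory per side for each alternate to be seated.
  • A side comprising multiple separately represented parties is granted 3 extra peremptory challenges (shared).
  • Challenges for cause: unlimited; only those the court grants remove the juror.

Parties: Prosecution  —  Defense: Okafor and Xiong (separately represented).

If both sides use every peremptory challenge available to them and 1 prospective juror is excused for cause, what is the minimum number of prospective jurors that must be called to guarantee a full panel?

39

Seats to fill: 9 + 4 alternates = 13.
Peremptories — Prosecution: 7 + 1×4 = 11; Defense: 7 + 1×4 + 3 = 14; total 25.
For-cause removals: 1.
Minimum venire: 13 + 25 + 1 = 39.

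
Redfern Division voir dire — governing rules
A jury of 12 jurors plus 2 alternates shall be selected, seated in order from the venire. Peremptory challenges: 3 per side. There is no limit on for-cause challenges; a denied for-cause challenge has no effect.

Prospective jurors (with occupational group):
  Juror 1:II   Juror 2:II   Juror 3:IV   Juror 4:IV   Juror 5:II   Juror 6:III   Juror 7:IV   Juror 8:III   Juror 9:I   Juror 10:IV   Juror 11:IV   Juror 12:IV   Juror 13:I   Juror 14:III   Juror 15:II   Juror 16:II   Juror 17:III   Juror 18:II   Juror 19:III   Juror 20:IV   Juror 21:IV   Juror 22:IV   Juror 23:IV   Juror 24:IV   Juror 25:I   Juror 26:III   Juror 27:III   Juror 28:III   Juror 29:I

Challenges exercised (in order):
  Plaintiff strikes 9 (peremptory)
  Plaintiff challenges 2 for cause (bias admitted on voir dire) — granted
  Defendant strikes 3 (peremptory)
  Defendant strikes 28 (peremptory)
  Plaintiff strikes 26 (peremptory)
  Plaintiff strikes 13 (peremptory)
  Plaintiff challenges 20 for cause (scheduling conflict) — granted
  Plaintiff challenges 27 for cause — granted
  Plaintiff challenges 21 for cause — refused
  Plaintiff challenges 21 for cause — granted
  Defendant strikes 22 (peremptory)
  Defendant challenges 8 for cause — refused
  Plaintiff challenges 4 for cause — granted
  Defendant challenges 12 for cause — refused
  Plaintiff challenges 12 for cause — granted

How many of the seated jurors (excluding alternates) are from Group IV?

Removed: #2, #3, #4, #9, #12, #13, #20, #21, #22, #26, #27, #28.
Seated jurors 1–12: #1, #5, #6, #7, #8, #10, #11, #14, #15, #16, #17, #18 (alternates #19, #23 not counted).
Of those, in Group IV: #7, #10, #11 → 3.

3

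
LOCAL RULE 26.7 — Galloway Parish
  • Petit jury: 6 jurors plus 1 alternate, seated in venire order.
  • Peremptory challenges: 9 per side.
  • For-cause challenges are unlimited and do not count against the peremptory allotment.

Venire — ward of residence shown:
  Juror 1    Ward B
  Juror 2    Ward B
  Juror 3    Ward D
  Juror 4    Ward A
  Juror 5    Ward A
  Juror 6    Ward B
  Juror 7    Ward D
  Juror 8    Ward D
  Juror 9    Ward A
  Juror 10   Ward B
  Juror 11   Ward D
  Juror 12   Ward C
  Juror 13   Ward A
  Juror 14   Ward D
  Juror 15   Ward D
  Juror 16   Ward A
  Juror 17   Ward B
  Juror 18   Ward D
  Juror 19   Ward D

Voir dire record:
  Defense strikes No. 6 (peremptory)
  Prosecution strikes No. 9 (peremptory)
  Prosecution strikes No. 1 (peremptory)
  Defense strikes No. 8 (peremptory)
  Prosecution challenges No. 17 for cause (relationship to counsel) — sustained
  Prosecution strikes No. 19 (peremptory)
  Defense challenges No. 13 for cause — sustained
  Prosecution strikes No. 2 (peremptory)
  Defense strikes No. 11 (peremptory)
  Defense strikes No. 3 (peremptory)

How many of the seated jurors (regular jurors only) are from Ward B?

Removed: #1, #2, #3, #6, #8, #9, #11, #13, #17, #19.
Seated jurors 1–6: #4, #5, #7, #10, #12, #14 (alternates #15 not counted).
Of those, in Ward B: #10 → 1.

1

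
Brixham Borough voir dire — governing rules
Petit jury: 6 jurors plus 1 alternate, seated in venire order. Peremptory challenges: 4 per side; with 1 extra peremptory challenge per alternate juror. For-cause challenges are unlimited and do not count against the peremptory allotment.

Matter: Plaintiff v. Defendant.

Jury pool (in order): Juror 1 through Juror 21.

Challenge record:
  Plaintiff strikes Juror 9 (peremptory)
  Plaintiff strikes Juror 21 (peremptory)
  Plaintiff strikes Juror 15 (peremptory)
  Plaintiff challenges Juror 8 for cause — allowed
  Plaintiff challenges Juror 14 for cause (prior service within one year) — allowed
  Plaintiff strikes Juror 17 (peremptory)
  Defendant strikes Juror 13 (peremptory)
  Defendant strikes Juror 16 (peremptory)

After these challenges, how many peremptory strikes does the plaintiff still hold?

1

Plaintiff allotment: 4 base + 1 × 1 alternate = 5.
Plaintiff peremptories used: #9, #21, #15, #17 — 4 (for-cause on #8, #14 don't count).
Remaining: 5 − 4 = 1.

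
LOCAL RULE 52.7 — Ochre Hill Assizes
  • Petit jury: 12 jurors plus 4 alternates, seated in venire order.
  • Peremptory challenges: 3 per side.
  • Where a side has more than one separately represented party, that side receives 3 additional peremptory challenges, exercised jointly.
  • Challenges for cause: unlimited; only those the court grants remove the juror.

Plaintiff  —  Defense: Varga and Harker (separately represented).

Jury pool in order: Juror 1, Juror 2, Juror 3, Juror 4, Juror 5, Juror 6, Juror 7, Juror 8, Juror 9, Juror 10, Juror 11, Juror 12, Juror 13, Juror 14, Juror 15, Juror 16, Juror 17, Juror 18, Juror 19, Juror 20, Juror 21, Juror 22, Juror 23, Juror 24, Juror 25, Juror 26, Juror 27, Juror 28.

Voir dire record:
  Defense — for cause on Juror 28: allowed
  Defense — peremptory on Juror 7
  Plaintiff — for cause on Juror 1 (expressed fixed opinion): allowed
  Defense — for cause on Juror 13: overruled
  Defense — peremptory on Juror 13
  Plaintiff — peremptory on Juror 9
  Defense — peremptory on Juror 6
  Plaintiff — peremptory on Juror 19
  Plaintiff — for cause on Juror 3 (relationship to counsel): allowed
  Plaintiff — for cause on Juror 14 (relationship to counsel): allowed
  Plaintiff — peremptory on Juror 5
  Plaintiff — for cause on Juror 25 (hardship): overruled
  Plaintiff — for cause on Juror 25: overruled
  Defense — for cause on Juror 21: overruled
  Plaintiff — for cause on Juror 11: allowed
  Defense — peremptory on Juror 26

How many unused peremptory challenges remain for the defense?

2

Defense allotment: 3 base + 3 multi-party = 6.
Defense peremptories used: #7, #13, #6, #26 — 4 (for-cause on #28, #13, #21 don't count).
Remaining: 6 − 4 = 2.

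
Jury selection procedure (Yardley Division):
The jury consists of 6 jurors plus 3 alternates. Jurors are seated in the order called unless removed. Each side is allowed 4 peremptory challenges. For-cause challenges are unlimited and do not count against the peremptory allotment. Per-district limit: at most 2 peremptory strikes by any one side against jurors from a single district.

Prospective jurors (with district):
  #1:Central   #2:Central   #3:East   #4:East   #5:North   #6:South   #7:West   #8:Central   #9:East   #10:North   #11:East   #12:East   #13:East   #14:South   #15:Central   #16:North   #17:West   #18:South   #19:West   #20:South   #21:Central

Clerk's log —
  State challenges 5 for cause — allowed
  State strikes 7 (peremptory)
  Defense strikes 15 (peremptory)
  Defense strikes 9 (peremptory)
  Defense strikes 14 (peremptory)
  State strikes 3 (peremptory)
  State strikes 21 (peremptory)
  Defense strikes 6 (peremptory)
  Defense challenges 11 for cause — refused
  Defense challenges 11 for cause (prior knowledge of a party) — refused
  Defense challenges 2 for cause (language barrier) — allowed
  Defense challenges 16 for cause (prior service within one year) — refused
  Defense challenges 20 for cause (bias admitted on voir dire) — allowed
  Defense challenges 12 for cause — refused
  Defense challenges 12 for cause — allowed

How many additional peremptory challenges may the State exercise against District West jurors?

1

State peremptories so far: #7, #3, #21 — 3 of 4 used, 1 left overall.
Against District West: #7 — 1 used; per-district cap 2 leaves 1.
Binding limit: min(1, 1) = 1.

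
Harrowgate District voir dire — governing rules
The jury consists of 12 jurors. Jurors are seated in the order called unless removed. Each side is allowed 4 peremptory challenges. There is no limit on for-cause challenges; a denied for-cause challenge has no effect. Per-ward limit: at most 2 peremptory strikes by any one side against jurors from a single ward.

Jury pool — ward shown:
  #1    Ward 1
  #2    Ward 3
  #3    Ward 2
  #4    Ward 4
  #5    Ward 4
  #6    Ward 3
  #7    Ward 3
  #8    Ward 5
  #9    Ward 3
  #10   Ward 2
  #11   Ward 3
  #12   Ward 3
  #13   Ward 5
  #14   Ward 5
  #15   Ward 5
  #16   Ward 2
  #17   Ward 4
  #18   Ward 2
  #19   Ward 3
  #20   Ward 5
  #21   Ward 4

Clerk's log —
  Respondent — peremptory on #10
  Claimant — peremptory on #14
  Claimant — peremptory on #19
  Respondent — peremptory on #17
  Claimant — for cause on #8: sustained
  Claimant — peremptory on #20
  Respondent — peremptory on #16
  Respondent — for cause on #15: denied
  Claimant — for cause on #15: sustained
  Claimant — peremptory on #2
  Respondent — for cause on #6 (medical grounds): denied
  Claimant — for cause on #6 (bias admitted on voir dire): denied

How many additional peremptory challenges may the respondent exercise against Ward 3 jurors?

Respondent peremptories so far: #10, #17, #16 — 3 of 4 used, 1 left overall.
Against Ward 3: none yet — per-ward cap 2 leaves 2.
Binding limit: min(1, 2) = 1.

1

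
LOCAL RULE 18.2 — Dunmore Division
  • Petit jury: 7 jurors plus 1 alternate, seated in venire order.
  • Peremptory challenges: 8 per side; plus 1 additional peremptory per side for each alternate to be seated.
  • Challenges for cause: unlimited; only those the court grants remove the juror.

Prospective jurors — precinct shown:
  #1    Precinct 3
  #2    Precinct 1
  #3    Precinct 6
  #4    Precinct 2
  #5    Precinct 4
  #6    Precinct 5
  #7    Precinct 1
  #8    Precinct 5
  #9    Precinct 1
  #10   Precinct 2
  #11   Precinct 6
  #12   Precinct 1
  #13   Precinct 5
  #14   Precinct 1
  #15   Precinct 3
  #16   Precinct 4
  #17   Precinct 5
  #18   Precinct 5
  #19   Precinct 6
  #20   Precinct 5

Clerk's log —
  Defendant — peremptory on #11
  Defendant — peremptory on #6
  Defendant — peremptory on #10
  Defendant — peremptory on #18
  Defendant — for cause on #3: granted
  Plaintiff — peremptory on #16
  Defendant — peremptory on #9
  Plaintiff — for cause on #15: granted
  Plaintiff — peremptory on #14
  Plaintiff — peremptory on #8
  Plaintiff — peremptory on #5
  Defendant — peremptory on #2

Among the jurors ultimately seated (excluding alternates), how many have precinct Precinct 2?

1

Removed: #2, #3, #5, #6, #8, #9, #10, #11, #14, #15, #16, #18.
Seated jurors 1–7: #1, #4, #7, #12, #13, #17, #19 (alternates #20 not counted).
Of those, in Precinct 2: #4 → 1.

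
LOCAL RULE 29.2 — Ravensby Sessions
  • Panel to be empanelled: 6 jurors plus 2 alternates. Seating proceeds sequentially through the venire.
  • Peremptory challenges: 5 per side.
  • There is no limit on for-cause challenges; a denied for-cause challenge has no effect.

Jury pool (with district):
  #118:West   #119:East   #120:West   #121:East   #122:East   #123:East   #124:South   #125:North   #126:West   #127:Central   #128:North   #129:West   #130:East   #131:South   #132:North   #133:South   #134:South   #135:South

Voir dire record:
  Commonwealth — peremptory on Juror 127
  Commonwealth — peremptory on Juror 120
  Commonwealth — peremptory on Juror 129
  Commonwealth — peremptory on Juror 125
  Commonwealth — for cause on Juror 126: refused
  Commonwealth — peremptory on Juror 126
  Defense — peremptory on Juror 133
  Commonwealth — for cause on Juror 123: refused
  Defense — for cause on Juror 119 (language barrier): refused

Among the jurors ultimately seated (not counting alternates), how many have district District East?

Removed: #120, #125, #126, #127, #129, #133.
Seated jurors 1–6: #118, #119, #121, #122, #123, #124 (alternates #128, #130 not counted).
Of those, in District East: #119, #121, #122, #123 → 4.

4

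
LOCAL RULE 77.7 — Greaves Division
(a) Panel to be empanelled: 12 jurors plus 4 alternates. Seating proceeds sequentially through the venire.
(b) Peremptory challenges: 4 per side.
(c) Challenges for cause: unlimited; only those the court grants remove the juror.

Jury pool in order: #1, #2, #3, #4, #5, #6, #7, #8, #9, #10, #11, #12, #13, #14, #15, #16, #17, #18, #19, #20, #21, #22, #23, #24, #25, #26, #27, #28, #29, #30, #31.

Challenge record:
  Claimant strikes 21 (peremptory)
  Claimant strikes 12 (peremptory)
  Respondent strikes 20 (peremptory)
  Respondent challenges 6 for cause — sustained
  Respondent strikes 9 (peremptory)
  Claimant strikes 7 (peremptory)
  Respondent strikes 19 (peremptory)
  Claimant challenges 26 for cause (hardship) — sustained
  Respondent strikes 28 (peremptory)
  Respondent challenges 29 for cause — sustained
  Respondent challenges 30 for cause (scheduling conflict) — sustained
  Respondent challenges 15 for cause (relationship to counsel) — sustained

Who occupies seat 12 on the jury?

Removed: #6, #7, #9, #12, #15, #19, #20, #21, #26, #28, #29, #30.
Seating in order: seats 1–12 → #1, #2, #3, #4, #5, #8, #10, #11, #13, #14, #16, #17; alternates → #18, #22, #23, #24.
So seat 12 is #17.

17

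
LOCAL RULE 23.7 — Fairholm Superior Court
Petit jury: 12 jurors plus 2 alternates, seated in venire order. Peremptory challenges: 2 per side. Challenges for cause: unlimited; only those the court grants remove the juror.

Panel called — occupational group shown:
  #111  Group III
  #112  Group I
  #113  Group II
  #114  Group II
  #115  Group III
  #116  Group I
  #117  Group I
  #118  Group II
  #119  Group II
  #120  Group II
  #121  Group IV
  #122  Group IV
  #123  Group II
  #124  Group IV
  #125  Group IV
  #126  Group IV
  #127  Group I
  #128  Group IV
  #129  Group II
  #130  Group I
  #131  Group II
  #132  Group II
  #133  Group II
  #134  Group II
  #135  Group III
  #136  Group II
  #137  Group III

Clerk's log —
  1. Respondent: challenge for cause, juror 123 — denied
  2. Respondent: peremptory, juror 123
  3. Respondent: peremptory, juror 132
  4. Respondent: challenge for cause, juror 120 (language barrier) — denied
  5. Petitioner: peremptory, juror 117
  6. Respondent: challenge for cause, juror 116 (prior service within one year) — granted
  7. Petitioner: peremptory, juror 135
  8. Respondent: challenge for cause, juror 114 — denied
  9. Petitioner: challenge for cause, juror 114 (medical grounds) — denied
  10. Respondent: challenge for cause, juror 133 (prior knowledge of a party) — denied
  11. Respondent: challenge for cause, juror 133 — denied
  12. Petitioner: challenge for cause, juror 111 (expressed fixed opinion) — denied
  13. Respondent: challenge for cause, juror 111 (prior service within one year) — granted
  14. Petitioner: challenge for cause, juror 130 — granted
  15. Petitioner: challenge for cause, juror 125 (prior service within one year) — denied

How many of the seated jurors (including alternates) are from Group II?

5

Removed: #111, #116, #117, #123, #130, #132, #135.
Seated (14 incl. alternates): #112, #113, #114, #115, #118, #119, #120, #121, #122, #124, #125, #126, #127, #128.
Of those, in Group II: #113, #114, #118, #119, #120 → 5.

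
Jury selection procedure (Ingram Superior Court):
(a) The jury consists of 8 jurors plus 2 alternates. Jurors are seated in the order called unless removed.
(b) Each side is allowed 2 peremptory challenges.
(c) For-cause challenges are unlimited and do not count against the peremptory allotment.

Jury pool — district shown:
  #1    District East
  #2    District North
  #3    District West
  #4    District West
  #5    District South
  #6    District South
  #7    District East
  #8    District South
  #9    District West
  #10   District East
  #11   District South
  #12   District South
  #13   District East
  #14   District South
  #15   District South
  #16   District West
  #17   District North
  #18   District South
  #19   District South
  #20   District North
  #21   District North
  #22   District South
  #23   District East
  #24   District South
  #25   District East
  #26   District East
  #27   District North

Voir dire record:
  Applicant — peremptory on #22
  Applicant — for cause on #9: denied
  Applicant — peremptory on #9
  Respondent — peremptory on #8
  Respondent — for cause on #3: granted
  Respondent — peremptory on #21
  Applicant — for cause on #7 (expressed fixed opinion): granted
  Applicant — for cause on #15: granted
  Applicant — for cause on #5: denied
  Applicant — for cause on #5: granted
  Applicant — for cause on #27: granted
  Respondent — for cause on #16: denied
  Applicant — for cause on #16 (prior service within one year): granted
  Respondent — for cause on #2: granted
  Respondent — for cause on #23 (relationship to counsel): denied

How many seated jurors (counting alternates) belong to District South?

5

Removed: #2, #3, #5, #7, #8, #9, #15, #16, #21, #22, #27.
Seated (10 incl. alternates): #1, #4, #6, #10, #11, #12, #13, #14, #17, #18.
Of those, in District South: #6, #11, #12, #14, #18 → 5.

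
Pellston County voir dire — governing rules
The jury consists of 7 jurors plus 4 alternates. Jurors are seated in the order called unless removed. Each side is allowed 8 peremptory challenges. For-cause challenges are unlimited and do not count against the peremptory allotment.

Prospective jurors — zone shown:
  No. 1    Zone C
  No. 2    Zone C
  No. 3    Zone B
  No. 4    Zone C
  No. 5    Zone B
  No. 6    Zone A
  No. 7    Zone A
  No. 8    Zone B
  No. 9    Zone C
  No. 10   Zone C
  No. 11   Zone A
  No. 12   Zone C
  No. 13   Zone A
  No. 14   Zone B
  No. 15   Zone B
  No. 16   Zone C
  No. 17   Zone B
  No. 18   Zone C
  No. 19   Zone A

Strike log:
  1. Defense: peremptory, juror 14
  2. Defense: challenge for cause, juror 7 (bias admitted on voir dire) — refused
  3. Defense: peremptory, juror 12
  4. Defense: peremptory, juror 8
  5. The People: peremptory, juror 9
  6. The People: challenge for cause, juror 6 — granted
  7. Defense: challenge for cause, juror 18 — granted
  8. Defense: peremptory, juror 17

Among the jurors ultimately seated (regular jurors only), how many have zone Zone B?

Removed: #6, #8, #9, #12, #14, #17, #18.
Seated jurors 1–7: #1, #2, #3, #4, #5, #7, #10 (alternates #11, #13, #15, #16 not counted).
Of those, in Zone B: #3, #5 → 2.

2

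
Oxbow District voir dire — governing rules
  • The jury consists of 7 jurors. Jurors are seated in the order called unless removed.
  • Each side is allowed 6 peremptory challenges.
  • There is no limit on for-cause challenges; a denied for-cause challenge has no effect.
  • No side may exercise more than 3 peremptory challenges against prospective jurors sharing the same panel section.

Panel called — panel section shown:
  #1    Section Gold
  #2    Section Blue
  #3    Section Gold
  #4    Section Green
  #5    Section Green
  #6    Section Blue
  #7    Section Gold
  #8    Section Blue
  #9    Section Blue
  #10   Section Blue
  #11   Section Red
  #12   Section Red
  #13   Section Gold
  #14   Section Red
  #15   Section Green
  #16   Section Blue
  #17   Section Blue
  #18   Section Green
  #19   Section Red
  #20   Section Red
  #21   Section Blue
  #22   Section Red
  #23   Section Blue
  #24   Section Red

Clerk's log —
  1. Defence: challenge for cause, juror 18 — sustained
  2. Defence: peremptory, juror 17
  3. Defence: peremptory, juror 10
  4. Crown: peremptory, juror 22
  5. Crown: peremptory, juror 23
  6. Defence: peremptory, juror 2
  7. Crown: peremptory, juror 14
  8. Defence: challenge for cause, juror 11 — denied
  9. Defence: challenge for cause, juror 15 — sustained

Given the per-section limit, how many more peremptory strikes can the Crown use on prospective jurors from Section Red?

1

Crown peremptories so far: #22, #23, #14 — 3 of 6 used, 3 left overall.
Against Section Red: #22, #14 — 2 used; per-section cap 3 leaves 1.
Binding limit: min(3, 1) = 1.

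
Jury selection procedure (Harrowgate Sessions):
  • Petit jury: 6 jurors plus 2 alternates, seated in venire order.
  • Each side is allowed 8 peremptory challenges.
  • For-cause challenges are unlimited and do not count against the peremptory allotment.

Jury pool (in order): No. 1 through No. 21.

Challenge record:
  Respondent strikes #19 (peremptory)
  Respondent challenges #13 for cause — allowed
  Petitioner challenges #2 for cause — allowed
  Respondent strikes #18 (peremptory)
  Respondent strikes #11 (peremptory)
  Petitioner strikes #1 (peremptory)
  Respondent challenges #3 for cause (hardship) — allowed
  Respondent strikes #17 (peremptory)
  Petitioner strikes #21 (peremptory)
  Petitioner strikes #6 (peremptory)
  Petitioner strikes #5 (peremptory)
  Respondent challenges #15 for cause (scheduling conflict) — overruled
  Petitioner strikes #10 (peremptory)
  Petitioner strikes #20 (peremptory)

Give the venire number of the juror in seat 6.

Removed: #1, #2, #3, #5, #6, #10, #11, #13, #17, #18, #19, #20, #21. (#15 stays — for-cause denied.)
Seating in order: seats 1–6 → #4, #7, #8, #9, #12, #14; alternates → #15, #16.
So seat 6 is #14.

14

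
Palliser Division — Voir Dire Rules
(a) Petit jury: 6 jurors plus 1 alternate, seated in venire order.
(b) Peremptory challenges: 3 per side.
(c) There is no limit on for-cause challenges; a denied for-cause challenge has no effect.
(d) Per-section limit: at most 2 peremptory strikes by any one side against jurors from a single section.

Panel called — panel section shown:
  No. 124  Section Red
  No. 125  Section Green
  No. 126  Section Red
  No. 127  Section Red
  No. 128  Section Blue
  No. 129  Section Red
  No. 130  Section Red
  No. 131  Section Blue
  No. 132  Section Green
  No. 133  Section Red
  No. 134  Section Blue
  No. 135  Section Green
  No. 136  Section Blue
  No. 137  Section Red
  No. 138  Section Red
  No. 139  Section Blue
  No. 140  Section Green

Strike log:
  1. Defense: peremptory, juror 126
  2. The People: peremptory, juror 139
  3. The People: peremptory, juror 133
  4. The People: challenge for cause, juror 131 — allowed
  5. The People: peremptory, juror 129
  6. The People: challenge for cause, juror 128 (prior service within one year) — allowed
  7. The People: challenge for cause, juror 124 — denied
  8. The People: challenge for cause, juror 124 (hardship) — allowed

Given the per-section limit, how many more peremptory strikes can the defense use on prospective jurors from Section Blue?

Defense peremptories so far: #126 — 1 of 3 used, 2 left overall.
Against Section Blue: none yet — per-section cap 2 leaves 2.
Binding limit: min(2, 2) = 2.

2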